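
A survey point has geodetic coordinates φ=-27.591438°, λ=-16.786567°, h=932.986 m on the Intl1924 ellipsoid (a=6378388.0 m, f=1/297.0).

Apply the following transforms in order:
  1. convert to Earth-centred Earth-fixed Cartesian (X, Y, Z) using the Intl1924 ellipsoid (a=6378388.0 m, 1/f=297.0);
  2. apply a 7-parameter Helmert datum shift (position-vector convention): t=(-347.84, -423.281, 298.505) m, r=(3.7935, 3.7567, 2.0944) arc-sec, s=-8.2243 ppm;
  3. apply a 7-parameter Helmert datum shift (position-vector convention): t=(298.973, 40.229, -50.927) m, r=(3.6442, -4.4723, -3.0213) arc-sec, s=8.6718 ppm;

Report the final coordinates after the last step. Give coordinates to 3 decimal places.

X=5416756.988 m, Y=-1634345.110 m, Z=-2936720.987 m

start: φ=-27.591438°, λ=-16.786567°, h=932.986 m
→ ECEF (a=6378388.000, f=1/297.0): X=5416800.5964, Y=-1634042.8866, Z=-2936927.1102
→ Helmert 7p (PV): X=5416371.3090, Y=-1634343.7135, Z=-2936733.1585
→ Helmert 7p (PV): X=5416756.9879, Y=-1634345.1098, Z=-2936720.9869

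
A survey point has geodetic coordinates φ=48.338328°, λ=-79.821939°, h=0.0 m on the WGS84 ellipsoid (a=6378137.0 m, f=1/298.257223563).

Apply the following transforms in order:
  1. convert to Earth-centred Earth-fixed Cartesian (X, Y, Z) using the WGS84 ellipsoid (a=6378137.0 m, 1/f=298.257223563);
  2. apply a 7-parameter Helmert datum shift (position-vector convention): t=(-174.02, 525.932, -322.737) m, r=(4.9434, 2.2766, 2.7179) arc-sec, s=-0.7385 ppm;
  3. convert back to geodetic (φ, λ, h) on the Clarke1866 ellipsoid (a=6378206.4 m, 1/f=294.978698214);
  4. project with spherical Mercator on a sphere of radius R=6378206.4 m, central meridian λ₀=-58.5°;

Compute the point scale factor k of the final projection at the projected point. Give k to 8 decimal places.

start: φ=48.338328°, λ=-79.821939°, h=0.000 m
→ ECEF (a=6378137.000, f=1/298.257223563): X=750599.6568, Y=-4180842.2138, Z=4741966.2757
→ Helmert 7p (PV): X=750532.5106, Y=-4180416.9510, Z=4741531.5530
→ geod (Bowring, a=6378206.400): φ=48.34074726°, λ=-79.82181681°, h=-547.7026 m
→ into merc (λ₀=-58.5°): φ=48.34074726°, λ−λ₀=-21.32181681°
scale k = 1.50443991

1.50443991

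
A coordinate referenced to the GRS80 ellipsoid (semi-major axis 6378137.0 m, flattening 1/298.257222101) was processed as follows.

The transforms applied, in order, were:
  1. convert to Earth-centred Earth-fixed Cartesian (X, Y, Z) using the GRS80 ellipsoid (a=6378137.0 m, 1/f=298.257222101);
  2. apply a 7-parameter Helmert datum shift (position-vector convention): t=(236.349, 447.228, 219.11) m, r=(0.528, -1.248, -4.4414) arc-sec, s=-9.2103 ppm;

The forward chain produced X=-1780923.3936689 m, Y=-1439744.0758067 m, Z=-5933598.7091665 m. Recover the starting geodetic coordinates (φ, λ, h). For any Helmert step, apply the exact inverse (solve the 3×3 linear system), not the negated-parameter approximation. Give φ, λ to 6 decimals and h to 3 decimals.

start: X=-1780923.3937, Y=-1439744.0758, Z=-5933598.7092 m
→ Helmert⁻¹: X=-1781181.0381, Y=-1440258.1114, Z=-5933858.0081
→ geod (Bowring, a=6378137.000): φ=-69.02107800°, λ=-141.04109100°, h=1116.9230 m

φ=-69.021078°, λ=-141.041091°, h=1116.923 m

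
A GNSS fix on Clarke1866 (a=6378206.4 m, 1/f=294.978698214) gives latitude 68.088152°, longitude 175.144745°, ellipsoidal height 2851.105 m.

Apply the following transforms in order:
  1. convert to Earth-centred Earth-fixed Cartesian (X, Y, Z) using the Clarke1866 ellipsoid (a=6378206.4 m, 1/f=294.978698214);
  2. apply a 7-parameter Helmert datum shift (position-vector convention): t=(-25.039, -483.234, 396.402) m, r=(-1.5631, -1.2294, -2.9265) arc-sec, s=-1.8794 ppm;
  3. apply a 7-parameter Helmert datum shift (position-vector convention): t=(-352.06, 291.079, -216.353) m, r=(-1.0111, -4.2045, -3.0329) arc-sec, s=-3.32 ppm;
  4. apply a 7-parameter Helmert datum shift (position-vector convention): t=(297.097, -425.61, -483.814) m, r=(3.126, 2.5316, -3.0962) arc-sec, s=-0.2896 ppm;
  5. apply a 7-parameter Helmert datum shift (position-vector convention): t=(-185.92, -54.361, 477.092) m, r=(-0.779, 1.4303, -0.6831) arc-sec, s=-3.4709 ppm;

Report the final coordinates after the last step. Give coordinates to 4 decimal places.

start: φ=68.088152°, λ=175.144745°, h=2851.105 m
→ ECEF (a=6378206.400, f=1/294.978698214): X=-2379675.0484, Y=202138.1821, Z=5897227.1805
→ Helmert 7p (PV): X=-2379727.8963, Y=201733.0210, Z=5897596.7839
→ Helmert 7p (PV): X=-2380189.3055, Y=202087.3310, Z=5897311.3538
→ Helmert 7p (PV): X=-2379816.1048, Y=201608.0157, Z=5896858.1080
→ Helmert 7p (PV): X=-2379952.2066, Y=201583.1069, Z=5897330.4735

X=-2379952.2066 m, Y=201583.1069 m, Z=5897330.4735 m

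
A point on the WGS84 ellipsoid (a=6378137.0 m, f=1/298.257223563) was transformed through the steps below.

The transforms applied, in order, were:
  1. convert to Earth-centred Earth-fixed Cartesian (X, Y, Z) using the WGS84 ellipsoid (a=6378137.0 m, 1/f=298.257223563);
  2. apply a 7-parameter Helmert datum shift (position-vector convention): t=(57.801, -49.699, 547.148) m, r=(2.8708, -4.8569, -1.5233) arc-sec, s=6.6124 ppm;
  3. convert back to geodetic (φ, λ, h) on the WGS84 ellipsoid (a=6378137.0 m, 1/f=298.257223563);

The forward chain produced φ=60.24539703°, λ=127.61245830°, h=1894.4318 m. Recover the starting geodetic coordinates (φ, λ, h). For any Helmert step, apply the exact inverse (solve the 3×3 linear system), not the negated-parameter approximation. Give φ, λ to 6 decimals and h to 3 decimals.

start: φ=60.245397°, λ=127.612458°, h=1894.432 m
→ ECEF (a=6378137.000, f=1/298.257223563): X=-1937353.6534, Y=2514573.7489, Z=5515741.4315
→ Helmert⁻¹: X=-1937287.3496, Y=2514669.2734, Z=5515168.4330
→ geod (Bowring, a=6378137.000): φ=60.24257100°, λ=127.61045800°, h=1414.4580 m

φ=60.242571°, λ=127.610458°, h=1414.458 m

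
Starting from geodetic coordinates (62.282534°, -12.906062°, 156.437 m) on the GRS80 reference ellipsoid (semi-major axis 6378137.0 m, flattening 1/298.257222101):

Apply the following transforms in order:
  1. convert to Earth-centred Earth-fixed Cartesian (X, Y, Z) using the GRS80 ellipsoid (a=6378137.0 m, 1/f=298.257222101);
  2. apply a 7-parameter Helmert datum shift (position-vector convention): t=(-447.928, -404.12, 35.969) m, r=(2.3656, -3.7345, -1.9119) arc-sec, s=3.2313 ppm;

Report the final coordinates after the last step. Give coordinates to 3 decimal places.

X=2898744.708 m, Y=-664846.820 m, Z=5623466.754 m

start: φ=62.282534°, λ=-12.906062°, h=156.437 m
→ ECEF (a=6378137.000, f=1/298.257222101): X=2899291.2387, Y=-664349.1860, Z=5623367.7405
→ Helmert 7p (PV): X=2898744.7077, Y=-664846.8200, Z=5623466.7539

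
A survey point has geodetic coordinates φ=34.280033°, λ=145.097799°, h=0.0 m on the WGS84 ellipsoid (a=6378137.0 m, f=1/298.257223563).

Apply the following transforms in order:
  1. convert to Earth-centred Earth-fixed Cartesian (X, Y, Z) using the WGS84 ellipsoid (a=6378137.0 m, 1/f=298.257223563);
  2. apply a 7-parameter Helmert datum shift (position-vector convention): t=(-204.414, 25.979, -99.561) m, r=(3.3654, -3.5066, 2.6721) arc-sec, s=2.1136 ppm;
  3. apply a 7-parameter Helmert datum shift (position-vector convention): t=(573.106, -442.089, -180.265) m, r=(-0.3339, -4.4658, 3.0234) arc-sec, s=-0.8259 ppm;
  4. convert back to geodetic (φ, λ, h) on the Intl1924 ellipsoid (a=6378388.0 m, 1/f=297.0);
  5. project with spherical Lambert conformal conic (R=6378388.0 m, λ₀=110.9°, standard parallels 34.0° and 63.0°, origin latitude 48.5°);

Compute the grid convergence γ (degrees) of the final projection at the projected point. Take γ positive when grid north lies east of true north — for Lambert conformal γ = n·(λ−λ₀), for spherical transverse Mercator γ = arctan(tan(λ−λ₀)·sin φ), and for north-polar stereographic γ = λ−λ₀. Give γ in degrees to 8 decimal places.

start: φ=34.280033°, λ=145.097799°, h=0.000 m
→ ECEF (a=6378137.000, f=1/298.257223563): X=-4326862.1929, Y=3018707.9865, Z=3572156.1068
→ Helmert 7p (PV): X=-4327175.5872, Y=3018626.0094, Z=3572039.7901
→ Helmert 7p (PV): X=-4326720.4914, Y=3018123.7826, Z=3571758.0017
→ geod (Bowring, a=6378388.000): φ=34.28012054°, λ=145.10212216°, h=-818.5272 m
→ into lcc (λ₀=110.9°): φ=34.28012054°, λ−λ₀=34.20212216°
convergence γ = 25.90286552°

25.90286552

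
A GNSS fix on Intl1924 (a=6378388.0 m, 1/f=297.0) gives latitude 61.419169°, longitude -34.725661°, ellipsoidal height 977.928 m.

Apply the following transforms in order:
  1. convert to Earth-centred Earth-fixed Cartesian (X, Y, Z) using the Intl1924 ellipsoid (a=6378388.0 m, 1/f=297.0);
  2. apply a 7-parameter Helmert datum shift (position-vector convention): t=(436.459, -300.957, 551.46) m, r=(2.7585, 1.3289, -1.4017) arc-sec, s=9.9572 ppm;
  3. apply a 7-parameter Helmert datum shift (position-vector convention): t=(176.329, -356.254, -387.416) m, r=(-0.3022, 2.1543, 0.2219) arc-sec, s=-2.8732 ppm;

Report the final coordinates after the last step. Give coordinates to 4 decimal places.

start: φ=61.419169°, λ=-34.725661°, h=977.928 m
→ ECEF (a=6378388.000, f=1/297.0): X=2514829.7202, Y=-1743017.5127, Z=5578818.5411
→ Helmert 7p (PV): X=2515315.3178, Y=-1743427.5248, Z=5579386.0375
→ Helmert 7p (PV): X=2515544.5682, Y=-1743767.8893, Z=5578958.8743

X=2515544.5682 m, Y=-1743767.8893 m, Z=5578958.8743 m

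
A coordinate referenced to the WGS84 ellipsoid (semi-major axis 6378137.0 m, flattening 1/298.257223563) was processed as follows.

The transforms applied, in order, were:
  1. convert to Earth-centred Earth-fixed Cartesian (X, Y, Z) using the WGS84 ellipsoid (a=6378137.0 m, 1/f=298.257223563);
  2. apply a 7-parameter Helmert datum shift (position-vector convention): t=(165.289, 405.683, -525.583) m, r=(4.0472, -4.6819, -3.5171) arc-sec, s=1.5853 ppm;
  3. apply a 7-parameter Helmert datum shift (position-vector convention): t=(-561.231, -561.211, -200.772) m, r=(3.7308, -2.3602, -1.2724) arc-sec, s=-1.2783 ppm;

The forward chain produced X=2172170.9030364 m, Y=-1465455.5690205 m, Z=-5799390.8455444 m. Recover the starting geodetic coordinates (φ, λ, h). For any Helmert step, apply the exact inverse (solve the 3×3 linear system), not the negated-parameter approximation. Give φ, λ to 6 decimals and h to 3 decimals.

start: X=2172170.9030, Y=-1465455.5690, Z=-5799390.8455 m
→ Helmert⁻¹: X=2172677.5909, Y=-1464987.7204, Z=-5799195.8498
→ Helmert⁻¹: X=2172402.2247, Y=-1465467.8160, Z=-5798681.6300
→ geod (Bowring, a=6378137.000): φ=-65.82534900°, λ=-34.00297300°, h=2940.0750 m

φ=-65.825349°, λ=-34.002973°, h=2940.075 m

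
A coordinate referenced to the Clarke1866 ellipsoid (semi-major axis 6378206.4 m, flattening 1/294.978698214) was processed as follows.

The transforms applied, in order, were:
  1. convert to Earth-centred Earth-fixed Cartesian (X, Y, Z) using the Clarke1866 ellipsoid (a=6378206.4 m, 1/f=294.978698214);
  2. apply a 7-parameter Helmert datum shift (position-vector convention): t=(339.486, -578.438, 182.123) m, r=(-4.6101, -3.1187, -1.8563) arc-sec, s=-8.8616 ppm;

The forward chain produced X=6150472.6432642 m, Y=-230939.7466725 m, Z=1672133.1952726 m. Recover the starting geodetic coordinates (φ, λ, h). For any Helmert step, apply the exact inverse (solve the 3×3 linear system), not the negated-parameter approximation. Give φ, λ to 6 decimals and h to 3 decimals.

φ=15.296289°, λ=-2.144909°, h=852.398 m

start: X=6150472.6433, Y=-230939.7467, Z=1672133.1953 m
→ Helmert⁻¹: X=6150215.0092, Y=-230345.3675, Z=1671867.7497
→ geod (Bowring, a=6378206.400): φ=15.29628900°, λ=-2.14490900°, h=852.3980 m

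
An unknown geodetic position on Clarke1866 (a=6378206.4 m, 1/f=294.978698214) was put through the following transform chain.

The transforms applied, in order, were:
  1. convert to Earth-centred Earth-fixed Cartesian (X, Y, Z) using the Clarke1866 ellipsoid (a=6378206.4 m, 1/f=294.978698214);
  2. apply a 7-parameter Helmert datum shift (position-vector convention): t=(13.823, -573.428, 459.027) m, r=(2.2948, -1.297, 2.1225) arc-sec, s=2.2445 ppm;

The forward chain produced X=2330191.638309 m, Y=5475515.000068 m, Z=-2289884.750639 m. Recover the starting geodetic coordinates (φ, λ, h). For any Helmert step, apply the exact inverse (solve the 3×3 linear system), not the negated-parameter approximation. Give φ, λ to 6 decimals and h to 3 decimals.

φ=-21.180764°, λ=66.948784°, h=1331.830 m

start: X=2330191.6383, Y=5475515.0001, Z=-2289884.7506 m
→ Helmert⁻¹: X=2330214.5323, Y=5476026.6767, Z=-2290414.2130
→ geod (Bowring, a=6378206.400): φ=-21.18076400°, λ=66.94878400°, h=1331.8300 m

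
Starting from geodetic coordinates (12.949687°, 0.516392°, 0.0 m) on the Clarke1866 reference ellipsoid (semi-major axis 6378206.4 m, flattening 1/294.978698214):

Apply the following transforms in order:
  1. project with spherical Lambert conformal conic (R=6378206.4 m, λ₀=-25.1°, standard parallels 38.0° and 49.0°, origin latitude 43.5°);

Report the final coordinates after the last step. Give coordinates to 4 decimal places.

E=3100598.9986 m, N=-3058751.4094 m

start: φ=12.949687°, λ=0.516392°, h=0.000 m
→ lcc (R=6378206.4, λ₀=-25.1°): E=3100598.9986, N=-3058751.4094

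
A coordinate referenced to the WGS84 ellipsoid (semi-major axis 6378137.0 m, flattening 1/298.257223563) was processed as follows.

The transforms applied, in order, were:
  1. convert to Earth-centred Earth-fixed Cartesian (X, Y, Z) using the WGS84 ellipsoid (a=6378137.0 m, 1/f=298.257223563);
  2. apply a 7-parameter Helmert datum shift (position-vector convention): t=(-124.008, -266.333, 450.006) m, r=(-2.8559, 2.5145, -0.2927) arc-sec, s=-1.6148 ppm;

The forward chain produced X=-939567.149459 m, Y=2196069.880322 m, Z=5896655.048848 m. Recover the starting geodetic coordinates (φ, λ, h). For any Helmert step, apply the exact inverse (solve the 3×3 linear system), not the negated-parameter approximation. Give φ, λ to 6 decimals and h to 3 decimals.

φ=68.078948°, λ=113.160379°, h=1991.502 m

start: X=-939567.1495, Y=2196069.8803, Z=5896655.0488 m
→ Helmert⁻¹: X=-939519.6539, Y=2196256.7887, Z=5896233.5196
→ geod (Bowring, a=6378137.000): φ=68.07894800°, λ=113.16037900°, h=1991.5020 m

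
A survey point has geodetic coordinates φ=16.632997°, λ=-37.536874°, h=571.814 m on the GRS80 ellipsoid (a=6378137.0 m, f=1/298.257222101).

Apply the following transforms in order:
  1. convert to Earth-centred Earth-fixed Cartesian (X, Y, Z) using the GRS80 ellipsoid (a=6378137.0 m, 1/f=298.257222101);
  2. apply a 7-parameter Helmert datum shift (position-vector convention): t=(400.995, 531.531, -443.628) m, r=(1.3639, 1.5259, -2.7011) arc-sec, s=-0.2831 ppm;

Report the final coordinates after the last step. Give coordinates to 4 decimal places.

X=4848123.3082 m, Y=-3724318.5320 m, Z=1813614.1543 m

start: φ=16.632997°, λ=-37.536874°, h=571.814 m
→ ECEF (a=6378137.000, f=1/298.257222101): X=4847759.0422, Y=-3724775.6390, Z=1814118.7880
→ Helmert 7p (PV): X=4848123.3082, Y=-3724318.5320, Z=1813614.1543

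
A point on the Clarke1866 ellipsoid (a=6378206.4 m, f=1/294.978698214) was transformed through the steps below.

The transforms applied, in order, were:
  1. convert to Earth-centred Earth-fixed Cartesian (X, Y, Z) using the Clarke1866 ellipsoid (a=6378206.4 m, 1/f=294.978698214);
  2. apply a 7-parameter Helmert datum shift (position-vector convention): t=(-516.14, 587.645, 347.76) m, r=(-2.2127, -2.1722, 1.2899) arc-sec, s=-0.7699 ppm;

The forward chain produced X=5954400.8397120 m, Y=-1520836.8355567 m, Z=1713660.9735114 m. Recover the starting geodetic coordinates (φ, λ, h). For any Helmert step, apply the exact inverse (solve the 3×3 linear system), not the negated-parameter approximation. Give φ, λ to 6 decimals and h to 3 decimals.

start: X=5954400.8397, Y=-1520836.8356, Z=1713660.9735 m
→ Helmert⁻¹: X=5954930.0919, Y=-1521481.2704, Z=1713235.4988
→ geod (Bowring, a=6378206.400): φ=15.67647500°, λ=-14.33241700°, h=3898.5680 m

φ=15.676475°, λ=-14.332417°, h=3898.568 m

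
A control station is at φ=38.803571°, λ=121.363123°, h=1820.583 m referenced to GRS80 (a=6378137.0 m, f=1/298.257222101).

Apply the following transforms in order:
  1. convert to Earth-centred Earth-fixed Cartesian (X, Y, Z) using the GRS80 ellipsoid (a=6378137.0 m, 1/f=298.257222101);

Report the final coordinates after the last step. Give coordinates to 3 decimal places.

start: φ=38.803571°, λ=121.363123°, h=1820.583 m
→ ECEF (a=6378137.000, f=1/298.257222101): X=-2591079.7617, Y=4251020.1534, Z=3976487.7332

X=-2591079.762 m, Y=4251020.153 m, Z=3976487.733 m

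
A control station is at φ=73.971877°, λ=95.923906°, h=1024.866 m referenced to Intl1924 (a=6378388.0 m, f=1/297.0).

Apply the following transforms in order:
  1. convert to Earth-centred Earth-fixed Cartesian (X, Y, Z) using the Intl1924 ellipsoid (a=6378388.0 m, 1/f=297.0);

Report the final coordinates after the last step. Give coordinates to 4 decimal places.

start: φ=73.971877°, λ=95.923906°, h=1024.866 m
→ ECEF (a=6378388.000, f=1/297.0): X=-182358.2876, Y=1757472.7311, Z=6109204.5424

X=-182358.2876 m, Y=1757472.7311 m, Z=6109204.5424 m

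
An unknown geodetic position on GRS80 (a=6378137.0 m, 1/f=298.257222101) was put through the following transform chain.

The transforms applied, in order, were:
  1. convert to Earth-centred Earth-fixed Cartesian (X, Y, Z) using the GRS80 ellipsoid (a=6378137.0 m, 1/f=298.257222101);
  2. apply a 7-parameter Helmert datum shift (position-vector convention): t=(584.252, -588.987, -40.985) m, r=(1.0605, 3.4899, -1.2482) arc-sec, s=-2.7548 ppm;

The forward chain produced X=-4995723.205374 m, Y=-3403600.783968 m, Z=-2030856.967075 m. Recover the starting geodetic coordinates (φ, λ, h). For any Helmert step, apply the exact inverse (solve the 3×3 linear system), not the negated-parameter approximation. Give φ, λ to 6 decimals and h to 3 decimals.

start: X=-4995723.2054, Y=-3403600.7840, Z=-2030856.9671 m
→ Helmert⁻¹: X=-4996266.2662, Y=-3403061.8479, Z=-2030888.6143
→ geod (Bowring, a=6378137.000): φ=-18.68649600°, λ=-145.74040100°, h=1189.5320 m

φ=-18.686496°, λ=-145.740401°, h=1189.532 m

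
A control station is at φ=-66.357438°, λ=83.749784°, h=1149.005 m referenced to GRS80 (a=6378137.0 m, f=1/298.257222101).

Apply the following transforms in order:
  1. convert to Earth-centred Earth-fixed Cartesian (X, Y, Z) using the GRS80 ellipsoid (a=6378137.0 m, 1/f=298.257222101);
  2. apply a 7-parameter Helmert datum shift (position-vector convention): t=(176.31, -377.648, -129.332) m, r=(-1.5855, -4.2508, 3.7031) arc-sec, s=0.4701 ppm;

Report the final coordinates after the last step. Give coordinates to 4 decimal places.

X=279557.9615 m, Y=2549832.1078 m, Z=-5821244.0320 m

start: φ=-66.357438°, λ=83.749784°, h=1149.005 m
→ ECEF (a=6378137.000, f=1/298.257222101): X=279307.3412, Y=2550248.2877, Z=-5821098.1165
→ Helmert 7p (PV): X=279557.9615, Y=2549832.1078, Z=-5821244.0320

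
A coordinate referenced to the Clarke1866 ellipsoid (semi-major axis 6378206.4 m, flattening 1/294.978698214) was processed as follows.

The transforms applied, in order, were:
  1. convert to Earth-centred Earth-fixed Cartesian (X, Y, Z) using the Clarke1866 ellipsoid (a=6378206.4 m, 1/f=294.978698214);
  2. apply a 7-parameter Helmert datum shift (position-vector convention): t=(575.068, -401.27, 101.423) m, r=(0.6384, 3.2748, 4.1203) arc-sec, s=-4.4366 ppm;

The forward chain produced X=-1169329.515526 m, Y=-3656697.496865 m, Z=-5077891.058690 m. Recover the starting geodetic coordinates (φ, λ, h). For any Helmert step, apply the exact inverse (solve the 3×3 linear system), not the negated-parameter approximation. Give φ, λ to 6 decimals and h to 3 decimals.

start: X=-1169329.5155, Y=-3656697.4969, Z=-5077891.0587 m
→ Helmert⁻¹: X=-1169902.1894, Y=-3656304.7955, Z=-5078022.2685
→ geod (Bowring, a=6378206.400): φ=-53.09823100°, λ=-107.74303200°, h=1388.8640 m

φ=-53.098231°, λ=-107.743032°, h=1388.864 m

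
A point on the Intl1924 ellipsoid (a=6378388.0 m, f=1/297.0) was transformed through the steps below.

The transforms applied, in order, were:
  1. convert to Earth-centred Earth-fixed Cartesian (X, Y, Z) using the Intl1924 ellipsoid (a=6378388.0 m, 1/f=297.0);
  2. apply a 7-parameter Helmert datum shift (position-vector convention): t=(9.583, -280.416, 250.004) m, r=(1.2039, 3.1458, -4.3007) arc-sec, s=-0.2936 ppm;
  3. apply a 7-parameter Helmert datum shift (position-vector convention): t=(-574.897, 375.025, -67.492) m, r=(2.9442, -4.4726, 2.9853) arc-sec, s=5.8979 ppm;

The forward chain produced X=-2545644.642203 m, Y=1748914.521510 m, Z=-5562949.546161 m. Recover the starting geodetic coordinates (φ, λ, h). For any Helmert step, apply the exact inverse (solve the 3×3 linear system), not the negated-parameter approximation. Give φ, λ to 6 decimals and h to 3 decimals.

φ=-61.130053°, λ=145.508028°, h=736.033 m

start: X=-2545644.6422, Y=1748914.5215, Z=-5562949.5462 m
→ Helmert⁻¹: X=-2545150.0516, Y=1748486.6171, Z=-5562819.0143
→ Helmert⁻¹: X=-2545111.9979, Y=1748682.0099, Z=-5563119.6743
→ geod (Bowring, a=6378388.000): φ=-61.13005300°, λ=145.50802800°, h=736.0330 m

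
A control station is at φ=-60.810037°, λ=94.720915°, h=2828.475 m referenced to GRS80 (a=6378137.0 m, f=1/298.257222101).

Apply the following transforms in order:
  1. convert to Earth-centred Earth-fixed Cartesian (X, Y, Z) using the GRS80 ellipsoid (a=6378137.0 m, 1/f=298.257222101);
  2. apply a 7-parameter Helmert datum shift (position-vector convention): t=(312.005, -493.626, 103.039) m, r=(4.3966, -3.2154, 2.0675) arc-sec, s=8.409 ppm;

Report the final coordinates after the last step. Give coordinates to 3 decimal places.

start: φ=-60.810037°, λ=94.720915°, h=2828.475 m
→ ECEF (a=6378137.000, f=1/298.257222101): X=-256783.6829, Y=3109420.8301, Z=-5547519.1993
→ Helmert 7p (PV): X=-256418.5255, Y=3109069.0255, Z=-5547400.5335

X=-256418.525 m, Y=3109069.025 m, Z=-5547400.534 m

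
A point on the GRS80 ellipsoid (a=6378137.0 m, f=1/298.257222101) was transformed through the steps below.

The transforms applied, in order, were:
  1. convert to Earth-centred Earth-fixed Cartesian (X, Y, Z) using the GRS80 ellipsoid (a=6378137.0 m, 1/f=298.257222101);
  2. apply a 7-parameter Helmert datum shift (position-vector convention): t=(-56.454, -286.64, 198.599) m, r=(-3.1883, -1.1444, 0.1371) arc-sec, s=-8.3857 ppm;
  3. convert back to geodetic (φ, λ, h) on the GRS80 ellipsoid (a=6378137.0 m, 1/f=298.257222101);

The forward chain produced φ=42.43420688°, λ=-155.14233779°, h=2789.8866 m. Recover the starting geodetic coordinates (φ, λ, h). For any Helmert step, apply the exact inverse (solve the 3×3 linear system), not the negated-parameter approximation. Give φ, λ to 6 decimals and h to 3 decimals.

start: φ=42.434207°, λ=-155.142338°, h=2789.887 m
→ ECEF (a=6378137.000, f=1/298.257222101): X=-4279675.3836, Y=-1982716.6997, Z=4283205.9946
→ Helmert⁻¹: X=-4279632.3721, Y=-1982510.0436, Z=4283036.4119
→ geod (Bowring, a=6378137.000): φ=42.43384500°, λ=-155.14439600°, h=2582.5450 m

φ=42.433845°, λ=-155.144396°, h=2582.545 m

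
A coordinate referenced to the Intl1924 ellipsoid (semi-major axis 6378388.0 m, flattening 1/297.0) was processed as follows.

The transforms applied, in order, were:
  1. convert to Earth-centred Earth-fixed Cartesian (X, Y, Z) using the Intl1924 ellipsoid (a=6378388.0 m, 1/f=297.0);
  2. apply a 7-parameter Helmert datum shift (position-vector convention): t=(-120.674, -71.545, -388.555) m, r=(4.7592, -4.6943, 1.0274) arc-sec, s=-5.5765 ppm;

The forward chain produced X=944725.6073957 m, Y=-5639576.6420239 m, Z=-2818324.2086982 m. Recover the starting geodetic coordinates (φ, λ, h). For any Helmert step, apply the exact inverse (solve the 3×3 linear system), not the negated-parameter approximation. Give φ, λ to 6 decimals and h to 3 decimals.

start: X=944725.6074, Y=-5639576.6420, Z=-2818324.2087 m
→ Helmert⁻¹: X=944759.3294, Y=-5639606.2685, Z=-2817842.7454
→ geod (Bowring, a=6378388.000): φ=-26.38695100°, λ=-80.48999000°, h=616.8160 m

φ=-26.386951°, λ=-80.489990°, h=616.816 m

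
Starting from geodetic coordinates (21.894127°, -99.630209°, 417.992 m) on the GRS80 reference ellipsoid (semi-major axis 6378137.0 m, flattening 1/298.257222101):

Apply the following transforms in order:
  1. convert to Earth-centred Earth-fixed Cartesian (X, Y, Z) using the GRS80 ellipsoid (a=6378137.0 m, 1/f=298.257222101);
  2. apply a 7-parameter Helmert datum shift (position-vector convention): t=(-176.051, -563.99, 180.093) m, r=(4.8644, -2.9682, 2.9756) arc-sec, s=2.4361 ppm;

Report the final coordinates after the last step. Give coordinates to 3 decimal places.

X=-990686.600 m, Y=-5838460.513 m, Z=2363729.005 m

start: φ=21.894127°, λ=-99.630209°, h=417.992 m
→ ECEF (a=6378137.000, f=1/298.257222101): X=-990558.3384, Y=-5837812.2673, Z=2363695.0828
→ Helmert 7p (PV): X=-990686.5996, Y=-5838460.5125, Z=2363729.0045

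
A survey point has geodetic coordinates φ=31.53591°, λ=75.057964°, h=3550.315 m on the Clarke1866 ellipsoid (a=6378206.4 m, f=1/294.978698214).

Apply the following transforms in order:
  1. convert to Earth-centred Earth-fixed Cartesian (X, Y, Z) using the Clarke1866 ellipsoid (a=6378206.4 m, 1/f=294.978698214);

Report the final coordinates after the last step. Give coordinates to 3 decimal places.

X=1403765.410 m, Y=5260204.279 m, Z=3318360.032 m

start: φ=31.535910°, λ=75.057964°, h=3550.315 m
→ ECEF (a=6378206.400, f=1/294.978698214): X=1403765.4099, Y=5260204.2789, Z=3318360.0324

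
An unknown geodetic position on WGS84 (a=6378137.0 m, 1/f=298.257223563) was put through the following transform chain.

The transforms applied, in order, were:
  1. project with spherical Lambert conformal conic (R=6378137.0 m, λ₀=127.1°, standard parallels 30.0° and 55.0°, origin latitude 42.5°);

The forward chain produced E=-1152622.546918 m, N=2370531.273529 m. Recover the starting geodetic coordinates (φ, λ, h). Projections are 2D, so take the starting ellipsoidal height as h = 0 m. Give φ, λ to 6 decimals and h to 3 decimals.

φ=62.505222°, λ=105.403332°, h=0.000 m

start: E=-1152622.5469, N=2370531.2735 m
→ lcc⁻¹: φ=62.50522200°, λ=105.40333200°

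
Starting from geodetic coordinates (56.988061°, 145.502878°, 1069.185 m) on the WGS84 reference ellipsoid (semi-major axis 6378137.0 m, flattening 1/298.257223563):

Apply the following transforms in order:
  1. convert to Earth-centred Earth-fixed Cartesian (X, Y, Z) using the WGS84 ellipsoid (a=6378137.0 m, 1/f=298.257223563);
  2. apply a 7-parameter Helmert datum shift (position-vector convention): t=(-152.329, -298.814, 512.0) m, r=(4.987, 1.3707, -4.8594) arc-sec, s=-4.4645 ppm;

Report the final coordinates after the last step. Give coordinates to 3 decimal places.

X=-2871154.593 m, Y=1972669.185 m, Z=5326627.450 m

start: φ=56.988061°, λ=145.502878°, h=1069.185 m
→ ECEF (a=6378137.000, f=1/298.257223563): X=-2871096.9583, Y=1973037.9386, Z=5326072.4455
→ Helmert 7p (PV): X=-2871154.5932, Y=1972669.1846, Z=5326627.4498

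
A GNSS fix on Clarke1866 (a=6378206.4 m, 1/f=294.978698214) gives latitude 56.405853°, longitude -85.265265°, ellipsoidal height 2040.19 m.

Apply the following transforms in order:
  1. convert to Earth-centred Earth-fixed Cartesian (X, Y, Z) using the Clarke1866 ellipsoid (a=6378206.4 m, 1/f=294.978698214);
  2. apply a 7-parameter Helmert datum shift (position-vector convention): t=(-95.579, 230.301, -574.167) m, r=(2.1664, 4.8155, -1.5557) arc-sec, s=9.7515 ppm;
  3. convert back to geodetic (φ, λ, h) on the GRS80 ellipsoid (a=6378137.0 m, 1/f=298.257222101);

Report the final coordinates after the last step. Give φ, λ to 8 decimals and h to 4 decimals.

φ=56.40209432°, λ=-85.26501261°, h=1396.8952 m

start: φ=56.405853°, λ=-85.265265°, h=2040.190 m
→ ECEF (a=6378206.400, f=1/294.978698214): X=292081.2953, Y=-3526472.8892, Z=5291077.5889
→ Helmert 7p (PV): X=292085.4946, Y=-3526334.7523, Z=5290511.1598
→ geod (Bowring, a=6378137.000): φ=56.40209432°, λ=-85.26501261°, h=1396.8952 m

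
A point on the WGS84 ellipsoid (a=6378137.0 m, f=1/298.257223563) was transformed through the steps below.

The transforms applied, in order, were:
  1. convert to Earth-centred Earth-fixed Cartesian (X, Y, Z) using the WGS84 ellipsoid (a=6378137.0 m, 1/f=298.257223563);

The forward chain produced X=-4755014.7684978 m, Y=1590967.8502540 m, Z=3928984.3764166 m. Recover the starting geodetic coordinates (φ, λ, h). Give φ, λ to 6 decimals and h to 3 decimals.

φ=38.268699°, λ=161.500410°, h=130.578 m

start: X=-4755014.7685, Y=1590967.8503, Z=3928984.3764 m
→ geod (Bowring, a=6378137.000): φ=38.26869900°, λ=161.50041000°, h=130.5780 m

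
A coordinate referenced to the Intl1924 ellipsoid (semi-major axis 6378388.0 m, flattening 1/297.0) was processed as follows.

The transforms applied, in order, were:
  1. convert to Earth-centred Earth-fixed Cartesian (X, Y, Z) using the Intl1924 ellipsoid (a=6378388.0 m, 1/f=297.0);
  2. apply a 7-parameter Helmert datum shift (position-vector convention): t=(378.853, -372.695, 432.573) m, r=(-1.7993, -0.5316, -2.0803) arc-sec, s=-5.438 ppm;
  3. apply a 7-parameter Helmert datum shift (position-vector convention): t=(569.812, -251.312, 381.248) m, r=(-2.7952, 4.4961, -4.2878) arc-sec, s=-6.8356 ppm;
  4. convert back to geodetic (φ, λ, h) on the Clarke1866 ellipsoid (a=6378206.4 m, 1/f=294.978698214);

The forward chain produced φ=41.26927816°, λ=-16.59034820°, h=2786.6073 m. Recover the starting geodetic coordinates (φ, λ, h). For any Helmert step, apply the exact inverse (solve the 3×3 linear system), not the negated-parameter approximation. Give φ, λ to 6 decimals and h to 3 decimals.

φ=41.269610°, λ=-16.586016°, h=1265.765 m

start: φ=41.269278°, λ=-16.590348°, h=2786.607 m
→ ECEF (a=6378206.400, f=1/294.978698214): X=4603191.5034, Y=-1371426.6822, Z=4186585.1201
→ Helmert⁻¹: X=4602590.4044, Y=-1371145.7961, Z=4186314.2323
→ Helmert⁻¹: X=4602261.1915, Y=-1370770.6534, Z=4185880.6034
→ geod (Bowring, a=6378388.000): φ=41.26961000°, λ=-16.58601600°, h=1265.7650 m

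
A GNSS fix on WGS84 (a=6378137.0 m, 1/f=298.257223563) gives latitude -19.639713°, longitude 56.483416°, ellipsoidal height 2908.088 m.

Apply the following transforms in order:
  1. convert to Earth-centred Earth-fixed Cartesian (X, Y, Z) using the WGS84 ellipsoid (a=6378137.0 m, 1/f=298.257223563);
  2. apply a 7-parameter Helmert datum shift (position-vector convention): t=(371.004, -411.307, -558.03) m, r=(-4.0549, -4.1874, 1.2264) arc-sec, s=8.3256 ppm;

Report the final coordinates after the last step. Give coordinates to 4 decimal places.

start: φ=-19.639713°, λ=56.483416°, h=2908.088 m
→ ECEF (a=6378137.000, f=1/298.257223563): X=3319750.5841, Y=5012443.1668, Z=-2131152.3874
→ Helmert 7p (PV): X=3320162.6890, Y=5012051.4340, Z=-2131759.3044

X=3320162.6890 m, Y=5012051.4340 m, Z=-2131759.3044 m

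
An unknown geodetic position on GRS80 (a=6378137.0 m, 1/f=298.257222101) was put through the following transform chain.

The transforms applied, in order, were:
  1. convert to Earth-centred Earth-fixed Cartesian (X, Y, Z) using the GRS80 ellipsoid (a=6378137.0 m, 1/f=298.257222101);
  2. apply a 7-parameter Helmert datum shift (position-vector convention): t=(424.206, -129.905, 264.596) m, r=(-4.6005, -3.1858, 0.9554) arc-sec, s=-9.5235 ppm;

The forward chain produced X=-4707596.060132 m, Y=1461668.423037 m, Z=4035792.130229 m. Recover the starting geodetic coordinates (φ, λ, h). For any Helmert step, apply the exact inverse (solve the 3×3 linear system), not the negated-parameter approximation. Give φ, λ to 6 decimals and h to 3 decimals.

φ=39.494009°, λ=162.751416°, h=1385.280 m

start: X=-4707596.0601, Y=1461668.4230, Z=4035792.1302 m
→ Helmert⁻¹: X=-4707996.0010, Y=1461744.0456, Z=4035671.2854
→ geod (Bowring, a=6378137.000): φ=39.49400900°, λ=162.75141600°, h=1385.2800 m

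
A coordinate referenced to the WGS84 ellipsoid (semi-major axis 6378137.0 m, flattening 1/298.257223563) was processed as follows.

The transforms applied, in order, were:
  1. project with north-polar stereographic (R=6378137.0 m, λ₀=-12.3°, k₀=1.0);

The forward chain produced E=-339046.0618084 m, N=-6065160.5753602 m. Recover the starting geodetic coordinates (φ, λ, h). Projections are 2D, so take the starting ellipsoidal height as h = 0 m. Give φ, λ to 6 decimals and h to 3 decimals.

start: E=-339046.0618, N=-6065160.5754 m
→ stereo⁻¹: φ=39.07174700°, λ=-15.49953800°

φ=39.071747°, λ=-15.499538°, h=0.000 m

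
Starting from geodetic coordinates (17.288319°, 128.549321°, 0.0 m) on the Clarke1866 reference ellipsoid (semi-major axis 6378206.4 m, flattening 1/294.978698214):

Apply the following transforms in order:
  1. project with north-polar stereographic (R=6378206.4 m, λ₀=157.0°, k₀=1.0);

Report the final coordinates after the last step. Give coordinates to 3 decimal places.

start: φ=17.288319°, λ=128.549321°, h=0.000 m
→ stereo (R=6378206.4, λ₀=157.0°): E=-4473259.0394, N=-8255657.6121

E=-4473259.039 m, N=-8255657.612 m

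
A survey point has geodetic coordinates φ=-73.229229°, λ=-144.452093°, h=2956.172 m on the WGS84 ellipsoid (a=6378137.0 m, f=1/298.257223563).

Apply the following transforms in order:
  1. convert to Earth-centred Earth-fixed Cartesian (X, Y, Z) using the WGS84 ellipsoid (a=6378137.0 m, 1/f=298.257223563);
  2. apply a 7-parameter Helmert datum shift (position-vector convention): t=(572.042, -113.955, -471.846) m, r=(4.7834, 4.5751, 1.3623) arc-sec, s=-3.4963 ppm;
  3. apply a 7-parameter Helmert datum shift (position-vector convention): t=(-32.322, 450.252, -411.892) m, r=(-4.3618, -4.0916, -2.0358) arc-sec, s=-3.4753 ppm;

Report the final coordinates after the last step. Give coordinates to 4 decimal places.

X=-1502156.6451 m, Y=-1073393.4292 m, Z=-6088342.9704 m

start: φ=-73.229229°, λ=-144.452093°, h=2956.172 m
→ ECEF (a=6378137.000, f=1/298.257223563): X=-1502689.0731, Y=-1073754.5474, Z=-6087503.0097
→ Helmert 7p (PV): X=-1502239.7102, Y=-1073733.5006, Z=-6087945.1422
→ Helmert 7p (PV): X=-1502156.6451, Y=-1073393.4292, Z=-6088342.9704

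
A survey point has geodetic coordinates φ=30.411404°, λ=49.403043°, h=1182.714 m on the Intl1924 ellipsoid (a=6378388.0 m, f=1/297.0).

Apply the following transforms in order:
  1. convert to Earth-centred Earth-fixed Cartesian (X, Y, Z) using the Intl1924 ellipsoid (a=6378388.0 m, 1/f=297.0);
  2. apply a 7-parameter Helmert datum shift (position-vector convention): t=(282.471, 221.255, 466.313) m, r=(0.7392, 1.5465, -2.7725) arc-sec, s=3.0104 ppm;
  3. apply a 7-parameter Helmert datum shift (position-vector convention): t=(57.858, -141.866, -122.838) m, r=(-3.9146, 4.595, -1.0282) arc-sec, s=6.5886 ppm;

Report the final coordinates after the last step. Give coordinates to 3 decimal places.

start: φ=30.411404°, λ=49.403043°, h=1182.714 m
→ ECEF (a=6378388.000, f=1/297.0): X=3583310.6688, Y=4181169.6896, Z=3210433.2198
→ Helmert 7p (PV): X=3583684.1990, Y=4181343.8611, Z=3210897.3153
→ Helmert 7p (PV): X=3583858.0422, Y=4181272.6185, Z=3210636.4415

X=3583858.042 m, Y=4181272.619 m, Z=3210636.442 m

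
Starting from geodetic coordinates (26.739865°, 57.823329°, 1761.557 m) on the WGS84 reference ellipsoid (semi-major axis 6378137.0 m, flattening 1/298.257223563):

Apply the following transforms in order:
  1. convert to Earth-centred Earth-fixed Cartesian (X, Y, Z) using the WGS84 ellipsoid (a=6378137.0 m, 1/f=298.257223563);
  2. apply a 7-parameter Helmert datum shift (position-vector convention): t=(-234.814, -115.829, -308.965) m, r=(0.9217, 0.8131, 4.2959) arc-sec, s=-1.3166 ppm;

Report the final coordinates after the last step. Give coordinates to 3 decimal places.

start: φ=26.739865°, λ=57.823329°, h=1761.557 m
→ ECEF (a=6378137.000, f=1/298.257223563): X=3036222.3212, Y=4825795.6989, Z=2853296.7690
→ Helmert 7p (PV): X=3035894.2502, Y=4825724.0019, Z=2852993.6427

X=3035894.250 m, Y=4825724.002 m, Z=2852993.643 m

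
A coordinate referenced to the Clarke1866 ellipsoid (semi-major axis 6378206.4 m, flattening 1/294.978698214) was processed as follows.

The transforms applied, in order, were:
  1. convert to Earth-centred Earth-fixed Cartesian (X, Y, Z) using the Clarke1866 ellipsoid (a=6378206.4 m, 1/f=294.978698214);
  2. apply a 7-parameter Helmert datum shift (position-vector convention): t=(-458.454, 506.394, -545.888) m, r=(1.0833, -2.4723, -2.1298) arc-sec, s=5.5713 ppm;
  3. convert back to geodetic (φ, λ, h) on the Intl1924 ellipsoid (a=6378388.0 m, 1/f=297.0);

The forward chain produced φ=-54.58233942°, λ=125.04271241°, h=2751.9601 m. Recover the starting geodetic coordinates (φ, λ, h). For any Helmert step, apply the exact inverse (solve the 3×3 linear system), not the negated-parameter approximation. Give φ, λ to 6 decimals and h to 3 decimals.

φ=-54.585557°, λ=125.043023°, h=2157.569 m

start: φ=-54.582339°, λ=125.042712°, h=2751.960 m
→ ECEF (a=6378388.000, f=1/297.0): X=-2128141.8179, Y=3034484.3763, Z=-5176924.9690
→ Helmert⁻¹: X=-2127764.8807, Y=3033911.9227, Z=-5176340.6726
→ geod (Bowring, a=6378206.400): φ=-54.58555700°, λ=125.04302300°, h=2157.5690 m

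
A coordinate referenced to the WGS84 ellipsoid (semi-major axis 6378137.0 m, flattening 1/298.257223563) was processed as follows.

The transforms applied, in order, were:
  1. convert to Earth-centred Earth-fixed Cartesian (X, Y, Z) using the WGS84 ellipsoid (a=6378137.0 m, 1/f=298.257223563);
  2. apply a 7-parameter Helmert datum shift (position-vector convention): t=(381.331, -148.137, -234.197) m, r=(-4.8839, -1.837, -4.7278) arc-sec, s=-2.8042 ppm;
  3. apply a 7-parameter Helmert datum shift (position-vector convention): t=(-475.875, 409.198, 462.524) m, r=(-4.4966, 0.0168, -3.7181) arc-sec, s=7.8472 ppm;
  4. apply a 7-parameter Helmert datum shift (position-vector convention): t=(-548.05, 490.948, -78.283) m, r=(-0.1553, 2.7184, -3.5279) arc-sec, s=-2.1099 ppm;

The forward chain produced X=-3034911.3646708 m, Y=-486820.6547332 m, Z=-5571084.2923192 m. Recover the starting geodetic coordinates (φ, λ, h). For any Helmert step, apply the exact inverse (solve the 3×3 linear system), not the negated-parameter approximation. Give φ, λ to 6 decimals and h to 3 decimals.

φ=-61.281196°, λ=-170.872597°, h=897.834 m

start: X=-3034911.3647, Y=-486820.6547, Z=-5571084.2923 m
→ Helmert⁻¹: X=-3034287.9593, Y=-487360.3341, Z=-5571058.1200
→ Helmert⁻¹: X=-3033779.0325, Y=-487698.9318, Z=-5571487.8025
→ Helmert⁻¹: X=-3034207.3159, Y=-487489.7940, Z=-5571253.7484
→ geod (Bowring, a=6378137.000): φ=-61.28119600°, λ=-170.87259700°, h=897.8340 m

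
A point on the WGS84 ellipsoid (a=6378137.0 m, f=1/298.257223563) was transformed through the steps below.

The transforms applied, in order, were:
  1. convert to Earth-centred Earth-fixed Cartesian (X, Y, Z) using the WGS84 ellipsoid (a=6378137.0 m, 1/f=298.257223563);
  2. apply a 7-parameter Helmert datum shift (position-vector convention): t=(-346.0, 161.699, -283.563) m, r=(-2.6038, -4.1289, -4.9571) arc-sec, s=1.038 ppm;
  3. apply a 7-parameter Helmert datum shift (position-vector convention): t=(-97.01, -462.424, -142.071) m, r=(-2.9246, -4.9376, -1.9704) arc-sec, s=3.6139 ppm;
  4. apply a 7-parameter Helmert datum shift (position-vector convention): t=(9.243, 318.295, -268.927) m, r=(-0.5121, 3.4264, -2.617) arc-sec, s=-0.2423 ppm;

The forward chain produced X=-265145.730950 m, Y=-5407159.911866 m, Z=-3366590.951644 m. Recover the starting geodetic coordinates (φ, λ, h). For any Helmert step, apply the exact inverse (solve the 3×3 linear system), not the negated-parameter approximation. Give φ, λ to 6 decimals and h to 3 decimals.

start: X=-265145.7309, Y=-5407159.9119, Z=-3366590.9516 m
→ Helmert⁻¹: X=-265030.5100, Y=-5407474.5220, Z=-3366340.6682
→ Helmert⁻¹: X=-264961.4732, Y=-5406947.3591, Z=-3366256.7538
→ Helmert⁻¹: X=-264552.6316, Y=-5407067.3120, Z=-3366032.6578
→ geod (Bowring, a=6378137.000): φ=-32.04531800°, λ=-92.80108800°, h=2526.7680 m

φ=-32.045318°, λ=-92.801088°, h=2526.768 m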